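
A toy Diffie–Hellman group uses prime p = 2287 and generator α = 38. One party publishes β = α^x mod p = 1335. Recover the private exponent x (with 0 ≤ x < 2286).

Baby-step giant-step with m = ceil(sqrt(2286)) = 48.
Baby table (38^j mod 2287 for j=0..47):
  0:1  1:38  2:1444  3:2271  4:1679  5:2053  6:256  7:580
  8:1457  9:478  10:2155  11:1845  12:1500  13:2112  14:211  15:1157
  16:513  17:1198  18:2071  19:940  20:1415  21:1169  22:969  23:230
  24:1879  25:505  26:894  27:1954  28:1068  29:1705  30:754  31:1208
  32:164  33:1658  34:1255  35:1950  36:916  37:503  38:818  39:1353
  40:1100  41:634  42:1222  43:696  44:1291  45:1031  46:299  47:2214
Giant step factor: 38^(-48) ≡ 479 (mod 2287).
Scan 1335·479^i mod 2287 for i = 0, 1, …:
  i=0: 1335   i=1: 1392   i=2: 1251   i=3: 35
  i=4: 756   i=5: 778   i=6: 2168   i=7: 174
  i=8: 1014   i=9: 862     …   i=18: 2035
  i=19: 503
Match at i=19, j=37: x = 19·48 + 37 = 949.

949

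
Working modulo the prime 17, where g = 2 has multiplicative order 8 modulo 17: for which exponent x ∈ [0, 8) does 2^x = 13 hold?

6

Successive powers of 2 modulo 17:
  2^0=1  2^1=2  2^2=4  2^3=8  2^4=16  2^5=15
  2^6=13
So 2^6 ≡ 13 (mod 17), giving x = 6.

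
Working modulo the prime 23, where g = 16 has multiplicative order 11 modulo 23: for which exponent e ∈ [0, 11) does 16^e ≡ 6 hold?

5

Successive powers of 16 modulo 23:
  16^0=1  16^1=16  16^2=3  16^3=2  16^4=9  16^5=6
So 16^5 ≡ 6 (mod 23), giving e = 5.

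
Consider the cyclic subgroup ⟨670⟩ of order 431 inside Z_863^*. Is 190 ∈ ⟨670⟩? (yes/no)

190 ∈ ⟨670⟩ iff 190^431 ≡ 1 (mod 863), since |⟨670⟩| = 431.
190^431 mod 863 = 862.
Since 862 ≠ 1, 190 does not lie in the subgroup.

no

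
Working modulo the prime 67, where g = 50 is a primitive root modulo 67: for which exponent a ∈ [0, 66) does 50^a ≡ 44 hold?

Successive powers of 50 modulo 67:
  50^0=1  50^1=50  50^2=21  50^3=45  50^4=39  50^5=7
  50^6=15  50^7=13  50^8=47  50^9=5  50^10=49  50^11=38
  50^12=24  50^13=61  50^14=35  50^15=8  50^16=65  50^17=34
  50^18=25  50^19=44
So 50^19 ≡ 44 (mod 67), giving a = 19.

19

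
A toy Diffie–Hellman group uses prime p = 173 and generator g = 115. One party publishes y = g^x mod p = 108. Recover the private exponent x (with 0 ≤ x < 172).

153

Baby-step giant-step with m = ceil(sqrt(172)) = 14.
Baby table (115^j mod 173 for j=0..13):
  0:1  1:115  2:77  3:32  4:47  5:42  6:159  7:120
  8:133  9:71  10:34  11:104  12:23  13:50
Giant step factor: 115^(-14) ≡ 38 (mod 173).
Scan 108·38^i mod 173 for i = 0, 1, …:
  i=0: 108   i=1: 125   i=2: 79   i=3: 61
  i=4: 69   i=5: 27   i=6: 161   i=7: 63
  i=8: 145   i=9: 147   i=10: 50
Match at i=10, j=13: x = 10·14 + 13 = 153.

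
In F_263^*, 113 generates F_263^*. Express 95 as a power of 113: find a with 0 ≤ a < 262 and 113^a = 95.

24

Baby-step giant-step with m = ceil(sqrt(262)) = 17.
Baby table (113^j mod 263 for j=0..16):
  0:1  1:113  2:145  3:79  4:248  5:146  6:192  7:130
  8:225  9:177  10:13  11:154  12:44  13:238  14:68  15:57
  16:129
Giant step factor: 113^(-17) ≡ 209 (mod 263).
Scan 95·209^i mod 263 for i = 0, 1, …:
  i=0: 95   i=1: 130
Match at i=1, j=7: a = 1·17 + 7 = 24.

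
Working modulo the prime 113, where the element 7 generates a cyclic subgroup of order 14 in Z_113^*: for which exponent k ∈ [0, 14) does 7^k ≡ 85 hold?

11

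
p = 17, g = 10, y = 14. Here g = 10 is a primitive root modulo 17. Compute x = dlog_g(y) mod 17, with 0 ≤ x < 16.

3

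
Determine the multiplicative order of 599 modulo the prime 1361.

68

The order of 599 must divide p − 1 = 1360 = 2^4 · 5 · 17.
Divisors: 1, 2, 4, 5, 8, 10, 16, 17, 20, 34, 40, 68, 80, 85, 136, 170, 272, 340, 680, 1360.
Check each in increasing order: 599^1 ≡ 599;  599^2 ≡ 858;  599^4 ≡ 1224;  599^5 ≡ 958;  599^8 ≡ 1076;  599^10 ≡ 450;  599^16 ≡ 926;  599^17 ≡ 747;  599^20 ≡ 1072;  599^34 ≡ 1360;  599^40 ≡ 500;  599^68 ≡ 1.
Smallest exponent giving 1 is 68.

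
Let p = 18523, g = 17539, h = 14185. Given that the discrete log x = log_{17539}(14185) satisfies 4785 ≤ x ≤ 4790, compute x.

4789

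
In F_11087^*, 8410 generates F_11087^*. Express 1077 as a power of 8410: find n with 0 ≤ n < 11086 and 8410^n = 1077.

8053

Baby-step giant-step with m = ceil(sqrt(11086)) = 106.
Baby table (8410^j mod 11087 for j=0..105):
  0:1  1:8410  2:4127  3:5760  4:2497  5:992  6:5296  7:2881
  8:4115  9:4623  10:8408  11:9481  12:8593  13:2064  14:7085  15:3312
  16:3376  17:9440  18:7480  19:10249  20:3752  21:718  22:7052  23:2957
  24:229  25:7839  26:2688  27:10774  28:6376  29:5428  30:4301  31:5616
  32:11027  33:5402  34:7381  35:9184  36:5398  37:7002  38:3763  39:4532
  40:8101  41:10882  42:5522  43:7664  44:5509  45:9204  46:7293  47:846
  48:8093  49:10124  50:5767  51:5932  52:7707  53:1268  54:9273  55:11059
  56:8434  57:6401  58:5025  59:7693  60:5485  61:6930  62:8028  63:6737
  64:3600  65:8490  66:620  67:3310  68:8730  69:1186  70:7047  71:5255
  72:1768  73:1213  74:1290  75:5814  76:2070  77:2110  78:5900  79:4675
  80:2248  81:2345  82:8764  83:9951  84:3234  85:1529  86:9057  87:1680
  88:3962  89:3985  90:8936  91:4074  92:3510  93:5506  94:6148  95:5999
  96:5740  97:602  98:7148  99:966  100:8376  101:6449  102:9573  103:6223
  104:4790  105:4829
Giant step factor: 8410^(-106) ≡ 9973 (mod 11087).
Scan 1077·9973^i mod 11087 for i = 0, 1, …:
  i=0: 1077   i=1: 8705   i=2: 3755   i=3: 7816
  i=4: 7358   i=5: 7568   i=6: 6455   i=7: 4593
  i=8: 5592   i=9: 1406     …   i=74: 3428
  i=75: 6223
Match at i=75, j=103: n = 75·106 + 103 = 8053.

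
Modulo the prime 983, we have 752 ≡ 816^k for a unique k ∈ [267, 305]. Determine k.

296

Compute 816^267 mod 983 = 241, then multiply by 816 repeatedly:
  816^267=241  816^268=56  816^269=478  816^270=780  816^271=479
  816^272=613  816^273=844  816^274=604  816^275=381  816^276=268
  816^277=462  816^278=503  816^279=537  816^280=757  816^281=388
  816^282=82  816^283=68  816^284=440  816^285=245  816^286=371
  816^287=955  816^288=744  816^289=593  816^290=252  816^291=185
  816^292=561  816^293=681  816^294=301  816^295=849  816^296=752
Found 752 at exponent 296.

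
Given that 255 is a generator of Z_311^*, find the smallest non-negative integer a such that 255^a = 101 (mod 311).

147

Baby-step giant-step with m = ceil(sqrt(310)) = 18.
Baby table (255^j mod 311 for j=0..17):
  0:1  1:255  2:26  3:99  4:54  5:86  6:160  7:59
  8:117  9:290  10:243  11:76  12:98  13:110  14:60  15:61
  16:5  17:31
Giant step factor: 255^(-18) ≡ 189 (mod 311).
Scan 101·189^i mod 311 for i = 0, 1, …:
  i=0: 101   i=1: 118   i=2: 221   i=3: 95
  i=4: 228   i=5: 174   i=6: 231   i=7: 119
  i=8: 99
Match at i=8, j=3: a = 8·18 + 3 = 147.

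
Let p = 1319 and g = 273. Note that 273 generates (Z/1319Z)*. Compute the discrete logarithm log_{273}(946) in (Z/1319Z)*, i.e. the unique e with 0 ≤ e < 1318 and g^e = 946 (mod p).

184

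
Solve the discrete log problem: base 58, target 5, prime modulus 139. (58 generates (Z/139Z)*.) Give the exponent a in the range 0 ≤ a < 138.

Baby-step giant-step with m = ceil(sqrt(138)) = 12.
Baby table (58^j mod 139 for j=0..11):
  0:1  1:58  2:28  3:95  4:89  5:19  6:129  7:115
  8:137  9:23  10:83  11:88
Giant step factor: 58^(-12) ≡ 57 (mod 139).
Scan 5·57^i mod 139 for i = 0, 1, …:
  i=0: 5   i=1: 7   i=2: 121   i=3: 86
  i=4: 37   i=5: 24   i=6: 117   i=7: 136
  i=8: 107   i=9: 122   i=10: 4   i=11: 89
Match at i=11, j=4: a = 11·12 + 4 = 136.

136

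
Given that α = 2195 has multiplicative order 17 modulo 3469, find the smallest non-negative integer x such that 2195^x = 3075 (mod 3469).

4

Successive powers of 2195 modulo 3469:
  2195^0=1  2195^1=2195  2195^2=3053  2195^3=2696  2195^4=3075
So 2195^4 ≡ 3075 (mod 3469), giving x = 4.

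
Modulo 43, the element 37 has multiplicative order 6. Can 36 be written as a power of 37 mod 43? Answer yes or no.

yes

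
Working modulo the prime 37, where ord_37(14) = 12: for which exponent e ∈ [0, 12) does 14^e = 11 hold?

2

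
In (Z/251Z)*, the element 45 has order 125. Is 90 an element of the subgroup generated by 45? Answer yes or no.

no

90 ∈ ⟨45⟩ iff 90^125 ≡ 1 (mod 251), since |⟨45⟩| = 125.
90^125 mod 251 = 250.
Since 250 ≠ 1, 90 does not lie in the subgroup.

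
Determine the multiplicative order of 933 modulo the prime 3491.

3490

The order of 933 must divide p − 1 = 3490 = 2 · 5 · 349.
Divisors: 1, 2, 5, 10, 349, 698, 1745, 3490.
Check each in increasing order: 933^1 ≡ 933;  933^2 ≡ 1230;  933^5 ≡ 2215;  933^10 ≡ 1370;  933^349 ≡ 2968;  933^698 ≡ 1231;  933^1745 ≡ 3490;  933^3490 ≡ 1.
Smallest exponent giving 1 is 3490.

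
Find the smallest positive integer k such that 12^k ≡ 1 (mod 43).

42

The order of 12 must divide p − 1 = 42 = 2 · 3 · 7.
Divisors: 1, 2, 3, 6, 7, 14, 21, 42.
Check each in increasing order: 12^1 ≡ 12;  12^2 ≡ 15;  12^3 ≡ 8;  12^6 ≡ 21;  12^7 ≡ 37;  12^14 ≡ 36;  12^21 ≡ 42;  12^42 ≡ 1.
Smallest exponent giving 1 is 42.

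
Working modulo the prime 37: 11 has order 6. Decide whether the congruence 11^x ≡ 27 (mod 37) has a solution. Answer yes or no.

⟨11⟩ has order 6; its elements mod 37 are {1, 10, 11, 26, 27, 36}.
27 is in this set.

yes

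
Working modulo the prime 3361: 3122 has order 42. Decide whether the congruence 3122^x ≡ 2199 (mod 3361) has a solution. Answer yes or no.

2199 ∈ ⟨3122⟩ iff 2199^42 ≡ 1 (mod 3361), since |⟨3122⟩| = 42.
2199^42 mod 3361 = 2672.
Since 2672 ≠ 1, 2199 does not lie in the subgroup.

no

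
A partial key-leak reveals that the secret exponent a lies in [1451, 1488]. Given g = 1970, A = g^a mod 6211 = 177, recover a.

Compute 1970^1451 mod 6211 = 3964, then multiply by 1970 repeatedly:
  1970^1451=3964  1970^1452=1853  1970^1453=4553  1970^1454=726  1970^1455=1690
  1970^1456=204  1970^1457=4376  1970^1458=6063  1970^1459=357  1970^1460=1447
  1970^1461=5952  1970^1462=5283  1970^1463=4085  1970^1464=4205  1970^1465=4587
  1970^1466=5596  1970^1467=5806  1970^1468=3369  1970^1469=3582  1970^1470=844
  1970^1471=4343  1970^1472=3163  1970^1473=1477  1970^1474=2942  1970^1475=877
  1970^1476=1032  1970^1477=2043  1970^1478=6193  1970^1479=1806  1970^1480=5128
  1970^1481=3074  1970^1482=55  1970^1483=2763  1970^1484=2274  1970^1485=1649
  1970^1486=177
Found 177 at exponent 1486.

1486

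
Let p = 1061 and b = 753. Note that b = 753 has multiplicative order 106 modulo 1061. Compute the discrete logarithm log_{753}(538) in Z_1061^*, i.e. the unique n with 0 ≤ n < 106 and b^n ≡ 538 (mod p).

47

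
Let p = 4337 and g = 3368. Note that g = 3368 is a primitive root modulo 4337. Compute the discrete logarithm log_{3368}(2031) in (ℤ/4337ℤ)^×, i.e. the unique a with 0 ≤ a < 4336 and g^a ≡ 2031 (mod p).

Baby-step giant-step with m = ceil(sqrt(4336)) = 66.
Baby table (3368^j mod 4337 for j=0..65):
  0:1  1:3368  2:2169  3:1684  4:3253  5:842  6:3795  7:421
  8:4066  9:2379  10:2033  11:3358  12:3185  13:1679  14:3761  15:3008
  16:4049  17:1504  18:4193  19:752  20:4265  21:376  22:4301  23:188
  24:4319  25:94  26:4328  27:47  28:2164  29:2192  30:1082  31:1096
  32:541  33:548  34:2439  35:274  36:3388  37:137  38:1694  39:2237
  40:847  41:3287  42:2592  43:3812  44:1296  45:1906  46:648  47:953
  48:324  49:2645  50:162  51:3491  52:81  53:3914  54:2209  55:1957
  56:3273  57:3147  58:3805  59:3742  60:4071  61:1871  62:4204  63:3104
  64:2102  65:1552
Giant step factor: 3368^(-66) ≡ 3000 (mod 4337).
Scan 2031·3000^i mod 4337 for i = 0, 1, …:
  i=0: 2031   i=1: 3852   i=2: 2232   i=3: 4009
  i=4: 499   i=5: 735   i=6: 1804   i=7: 3761
Match at i=7, j=14: a = 7·66 + 14 = 476.

476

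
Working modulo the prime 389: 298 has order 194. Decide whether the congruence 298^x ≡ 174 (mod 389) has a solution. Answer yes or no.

no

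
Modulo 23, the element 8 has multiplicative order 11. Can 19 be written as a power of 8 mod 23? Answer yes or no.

19 ∈ ⟨8⟩ iff 19^11 ≡ 1 (mod 23), since |⟨8⟩| = 11.
19^11 mod 23 = 22.
Since 22 ≠ 1, 19 does not lie in the subgroup.

no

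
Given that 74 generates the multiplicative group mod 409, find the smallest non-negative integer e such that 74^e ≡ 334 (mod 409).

166

Baby-step giant-step with m = ceil(sqrt(408)) = 21.
Baby table (74^j mod 409 for j=0..20):
  0:1  1:74  2:159  3:314  4:332  5:28  6:27  7:362
  8:203  9:298  10:375  11:347  12:320  13:367  14:164  15:275
  16:309  17:371  18:51  19:93  20:338
Giant step factor: 74^(-21) ≡ 13 (mod 409).
Scan 334·13^i mod 409 for i = 0, 1, …:
  i=0: 334   i=1: 252   i=2: 4   i=3: 52
  i=4: 267   i=5: 199   i=6: 133   i=7: 93
Match at i=7, j=19: e = 7·21 + 19 = 166.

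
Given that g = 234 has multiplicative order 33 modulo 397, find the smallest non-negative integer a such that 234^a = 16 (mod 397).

12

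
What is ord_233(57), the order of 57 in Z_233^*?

232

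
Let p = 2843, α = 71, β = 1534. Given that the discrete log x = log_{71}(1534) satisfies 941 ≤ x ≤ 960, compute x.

Compute 71^941 mod 2843 = 303, then multiply by 71 repeatedly:
  71^941=303  71^942=1612  71^943=732  71^944=798  71^945=2641
  71^946=2716  71^947=2355  71^948=2311  71^949=2030  71^950=1980
  71^951=1273  71^952=2250  71^953=542  71^954=1523  71^955=99
  71^956=1343  71^957=1534
Found 1534 at exponent 957.

957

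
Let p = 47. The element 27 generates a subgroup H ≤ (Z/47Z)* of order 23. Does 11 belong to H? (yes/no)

⟨27⟩ has order 23; its elements mod 47 are {1, 2, 3, 4, 6, 7, 8, 9, 12, 14, 16, 17, 18, 21, 24, 25, 27, 28, 32, 34, 36, 37, 42}.
11 is not in this set.

no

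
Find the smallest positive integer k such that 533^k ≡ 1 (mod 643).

321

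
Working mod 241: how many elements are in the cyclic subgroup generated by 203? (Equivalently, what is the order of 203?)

48

The order of 203 must divide p − 1 = 240 = 2^4 · 3 · 5.
Divisors: 1, 2, 3, 4, 5, 6, 8, 10, 12, 15, 16, 20, 24, 30, 40, 48, 60, 80, 120, 240.
Check each in increasing order: 203^1 ≡ 203;  203^2 ≡ 239;  203^3 ≡ 76;  203^4 ≡ 4;  203^5 ≡ 89;  203^6 ≡ 233;  203^8 ≡ 16;  203^10 ≡ 209;  203^12 ≡ 64;  203^15 ≡ 44;  203^16 ≡ 15;  203^20 ≡ 60;  203^24 ≡ 240;  203^30 ≡ 8;  203^40 ≡ 226;  203^48 ≡ 1.
Smallest exponent giving 1 is 48.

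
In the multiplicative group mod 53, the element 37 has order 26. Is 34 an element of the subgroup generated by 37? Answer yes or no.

no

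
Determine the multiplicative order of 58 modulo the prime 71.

The order of 58 must divide p − 1 = 70 = 2 · 5 · 7.
Divisors: 1, 2, 5, 7, 10, 14, 35, 70.
Check each in increasing order: 58^1 ≡ 58;  58^2 ≡ 27;  58^5 ≡ 37;  58^7 ≡ 5;  58^10 ≡ 20;  58^14 ≡ 25;  58^35 ≡ 1.
Smallest exponent giving 1 is 35.

35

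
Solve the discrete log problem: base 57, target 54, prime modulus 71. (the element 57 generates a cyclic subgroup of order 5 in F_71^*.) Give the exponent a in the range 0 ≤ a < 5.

Successive powers of 57 modulo 71:
  57^0=1  57^1=57  57^2=54
So 57^2 ≡ 54 (mod 71), giving a = 2.

2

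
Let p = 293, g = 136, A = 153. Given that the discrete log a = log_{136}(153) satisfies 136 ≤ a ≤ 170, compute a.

170

Compute 136^136 mod 293 = 210, then multiply by 136 repeatedly:
  136^136=210  136^137=139  136^138=152  136^139=162  136^140=57
  136^141=134  136^142=58  136^143=270  136^144=95  136^145=28
  136^146=292  136^147=157  136^148=256  136^149=242  136^150=96
  136^151=164  136^152=36  136^153=208  136^154=160  136^155=78
  136^156=60  136^157=249  136^158=169  136^159=130  136^160=100
  136^161=122  136^162=184  136^163=119  136^164=69  136^165=8
  136^166=209  136^167=3  136^168=115  136^169=111  136^170=153
Found 153 at exponent 170.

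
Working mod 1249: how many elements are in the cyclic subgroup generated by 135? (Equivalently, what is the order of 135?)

312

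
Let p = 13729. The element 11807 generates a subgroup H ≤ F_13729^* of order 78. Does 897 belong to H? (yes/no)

no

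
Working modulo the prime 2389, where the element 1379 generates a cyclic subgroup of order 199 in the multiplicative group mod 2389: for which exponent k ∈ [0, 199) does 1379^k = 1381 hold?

118

Baby-step giant-step with m = ceil(sqrt(199)) = 15.
Baby table (1379^j mod 2389 for j=0..14):
  0:1  1:1379  2:2386  3:641  4:9  5:466  6:2362  7:991
  8:81  9:1805  10:2146  11:1752  12:729  13:1911  14:202
Giant step factor: 1379^(-15) ≡ 798 (mod 2389).
Scan 1381·798^i mod 2389 for i = 0, 1, …:
  i=0: 1381   i=1: 709   i=2: 1978   i=3: 1704
  i=4: 451   i=5: 1548   i=6: 191   i=7: 1911
Match at i=7, j=13: k = 7·15 + 13 = 118.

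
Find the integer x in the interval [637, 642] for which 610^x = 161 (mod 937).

Compute 610^637 mod 937 = 233, then multiply by 610 repeatedly:
  610^637=233  610^638=643  610^639=564  610^640=161
Found 161 at exponent 640.

640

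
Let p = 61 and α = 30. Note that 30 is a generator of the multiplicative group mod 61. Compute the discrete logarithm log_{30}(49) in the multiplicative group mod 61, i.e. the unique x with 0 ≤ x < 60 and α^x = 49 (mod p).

22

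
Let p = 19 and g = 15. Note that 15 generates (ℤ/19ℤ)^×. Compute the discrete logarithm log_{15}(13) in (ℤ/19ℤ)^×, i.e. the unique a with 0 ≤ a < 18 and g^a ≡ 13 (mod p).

Successive powers of 15 modulo 19:
  15^0=1  15^1=15  15^2=16  15^3=12  15^4=9  15^5=2
  15^6=11  15^7=13
So 15^7 ≡ 13 (mod 19), giving a = 7.

7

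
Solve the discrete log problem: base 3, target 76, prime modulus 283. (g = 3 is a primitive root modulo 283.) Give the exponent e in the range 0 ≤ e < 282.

Baby-step giant-step with m = ceil(sqrt(282)) = 17.
Baby table (3^j mod 283 for j=0..16):
  0:1  1:3  2:9  3:27  4:81  5:243  6:163  7:206
  8:52  9:156  10:185  11:272  12:250  13:184  14:269  15:241
  16:157
Giant step factor: 3^(-17) ≡ 140 (mod 283).
Scan 76·140^i mod 283 for i = 0, 1, …:
  i=0: 76   i=1: 169   i=2: 171   i=3: 168
  i=4: 31   i=5: 95   i=6: 282   i=7: 143
  i=8: 210   i=9: 251     …   i=13: 121
  i=14: 243
Match at i=14, j=5: e = 14·17 + 5 = 243.

243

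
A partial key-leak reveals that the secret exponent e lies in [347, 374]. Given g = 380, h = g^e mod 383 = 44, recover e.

349

Compute 380^347 mod 383 = 90, then multiply by 380 repeatedly:
  380^347=90  380^348=113  380^349=44
Found 44 at exponent 349.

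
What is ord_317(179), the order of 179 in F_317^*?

The order of 179 must divide p − 1 = 316 = 2^2 · 79.
Divisors: 1, 2, 4, 79, 158, 316.
Check each in increasing order: 179^1 ≡ 179;  179^2 ≡ 24;  179^4 ≡ 259;  179^79 ≡ 1.
Smallest exponent giving 1 is 79.

79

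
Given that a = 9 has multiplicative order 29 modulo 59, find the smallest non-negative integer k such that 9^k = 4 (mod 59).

Successive powers of 9 modulo 59:
  9^0=1  9^1=9  9^2=22  9^3=21  9^4=12  9^5=49
  9^6=28  9^7=16  9^8=26  9^9=57  9^10=41  9^11=15
  9^12=17  9^13=35  9^14=20  9^15=3  9^16=27  9^17=7
  9^18=4
So 9^18 ≡ 4 (mod 59), giving k = 18.

18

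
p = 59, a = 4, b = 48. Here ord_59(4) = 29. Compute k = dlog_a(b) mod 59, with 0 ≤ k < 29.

27

Successive powers of 4 modulo 59:
  4^0=1  4^1=4  4^2=16  4^3=5  4^4=20  4^5=21
  4^6=25  4^7=41  4^8=46  4^9=7  4^10=28  4^11=53
  4^12=35  4^13=22  4^14=29  4^15=57  4^16=51  4^17=27
  4^18=49  4^19=19  4^20=17  4^21=9  4^22=36  4^23=26
  4^24=45  4^25=3  4^26=12  4^27=48
So 4^27 ≡ 48 (mod 59), giving k = 27.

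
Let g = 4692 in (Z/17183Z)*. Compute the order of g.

17182

The order of 4692 must divide p − 1 = 17182 = 2 · 11^2 · 71.
Divisors: 1, 2, 11, 22, 71, 121, 142, 242, 781, 1562, 8591, 17182.
Check each in increasing order: 4692^1 ≡ 4692;  4692^2 ≡ 3441;  4692^11 ≡ 8307;  4692^22 ≡ 16504;  4692^71 ≡ 6610;  4692^121 ≡ 8394;  4692^142 ≡ 12914;  4692^242 ≡ 8936;  4692^781 ≡ 7639;  4692^1562 ≡ 853;  4692^8591 ≡ 17182;  4692^17182 ≡ 1.
Smallest exponent giving 1 is 17182.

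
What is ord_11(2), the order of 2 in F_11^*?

The order of 2 must divide p − 1 = 10 = 2 · 5.
Divisors: 1, 2, 5, 10.
Check each in increasing order: 2^1 ≡ 2;  2^2 ≡ 4;  2^5 ≡ 10;  2^10 ≡ 1.
Smallest exponent giving 1 is 10.

10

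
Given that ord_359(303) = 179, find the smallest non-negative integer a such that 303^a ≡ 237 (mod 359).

67

Baby-step giant-step with m = ceil(sqrt(179)) = 14.
Baby table (303^j mod 359 for j=0..13):
  0:1  1:303  2:264  3:294  4:50  5:72  6:276  7:340
  8:346  9:10  10:158  11:127  12:68  13:141
Giant step factor: 303^(-14) ≡ 180 (mod 359).
Scan 237·180^i mod 359 for i = 0, 1, …:
  i=0: 237   i=1: 298   i=2: 149   i=3: 254
  i=4: 127
Match at i=4, j=11: a = 4·14 + 11 = 67.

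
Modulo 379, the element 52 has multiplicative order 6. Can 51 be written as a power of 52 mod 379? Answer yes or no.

⟨52⟩ has order 6; its elements mod 379 are {1, 51, 52, 327, 328, 378}.
51 is in this set.

yes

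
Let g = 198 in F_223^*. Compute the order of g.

The order of 198 must divide p − 1 = 222 = 2 · 3 · 37.
Divisors: 1, 2, 3, 6, 37, 74, 111, 222.
Check each in increasing order: 198^1 ≡ 198;  198^2 ≡ 179;  198^3 ≡ 208;  198^6 ≡ 2;  198^37 ≡ 184;  198^74 ≡ 183;  198^111 ≡ 222;  198^222 ≡ 1.
Smallest exponent giving 1 is 222.

222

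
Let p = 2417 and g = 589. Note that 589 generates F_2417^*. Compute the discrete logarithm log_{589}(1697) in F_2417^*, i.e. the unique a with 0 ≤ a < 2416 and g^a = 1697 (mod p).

2029

Baby-step giant-step with m = ceil(sqrt(2416)) = 50.
Baby table (589^j mod 2417 for j=0..49):
  0:1  1:589  2:1290  3:872  4:1204  5:975  6:1446  7:910
  8:1833  9:1655  10:744  11:739  12:211  13:1012  14:1486  15:300
  16:259  17:280  18:564  19:1067  20:43  21:1157  22:2296  23:1241
  24:1015  25:836  26:1753  27:458  28:1475  29:1072  30:571  31:356
  32:1822  33:10  34:1056  35:815  36:1469  37:2372  38:82  39:2375
  40:1849  41:1411  42:2048  43:189  44:139  45:2110  46:452  47:358
  48:583  49:173
Giant step factor: 589^(-50) ≡ 1767 (mod 2417).
Scan 1697·1767^i mod 2417 for i = 0, 1, …:
  i=0: 1697   i=1: 1519   i=2: 1203   i=3: 1158
  i=4: 1404   i=5: 1026   i=6: 192   i=7: 884
  i=8: 646   i=9: 658     …   i=39: 2103
  i=40: 1072
Match at i=40, j=29: a = 40·50 + 29 = 2029.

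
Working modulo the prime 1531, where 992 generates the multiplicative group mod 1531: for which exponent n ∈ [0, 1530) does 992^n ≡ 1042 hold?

Baby-step giant-step with m = ceil(sqrt(1530)) = 40.
Baby table (992^j mod 1531 for j=0..39):
  0:1  1:992  2:1162  3:1392  4:1433  5:768  6:949  7:1374
  8:418  9:1286  10:389  11:76  12:373  13:1045  14:153  15:207
  16:190  17:167  18:316  19:1148  20:1283  21:475  22:1183  23:790
  24:1339  25:911  26:422  27:661  28:444  29:1051  30:1512  31:1055
  32:887  33:1110  34:331  35:718  36:341  37:1452  38:1244  39:62
Giant step factor: 992^(-40) ≡ 29 (mod 1531).
Scan 1042·29^i mod 1531 for i = 0, 1, …:
  i=0: 1042   i=1: 1129   i=2: 590   i=3: 269
  i=4: 146   i=5: 1172   i=6: 306   i=7: 1219
  i=8: 138   i=9: 940     …   i=14: 1501
  i=15: 661
Match at i=15, j=27: n = 15·40 + 27 = 627.

627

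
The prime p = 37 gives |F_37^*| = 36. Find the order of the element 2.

The order of 2 must divide p − 1 = 36 = 2^2 · 3^2.
Divisors: 1, 2, 3, 4, 6, 9, 12, 18, 36.
Check each in increasing order: 2^1 ≡ 2;  2^2 ≡ 4;  2^3 ≡ 8;  2^4 ≡ 16;  2^6 ≡ 27;  2^9 ≡ 31;  2^12 ≡ 26;  2^18 ≡ 36;  2^36 ≡ 1.
Smallest exponent giving 1 is 36.

36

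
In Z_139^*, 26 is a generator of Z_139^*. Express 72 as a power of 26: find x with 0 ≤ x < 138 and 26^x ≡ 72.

65

Baby-step giant-step with m = ceil(sqrt(138)) = 12.
Baby table (26^j mod 139 for j=0..11):
  0:1  1:26  2:120  3:62  4:83  5:73  6:91  7:3
  8:78  9:82  10:47  11:110
Giant step factor: 26^(-12) ≡ 106 (mod 139).
Scan 72·106^i mod 139 for i = 0, 1, …:
  i=0: 72   i=1: 126   i=2: 12   i=3: 21
  i=4: 2   i=5: 73
Match at i=5, j=5: x = 5·12 + 5 = 65.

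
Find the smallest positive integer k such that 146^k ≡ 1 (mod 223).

The order of 146 must divide p − 1 = 222 = 2 · 3 · 37.
Divisors: 1, 2, 3, 6, 37, 74, 111, 222.
Check each in increasing order: 146^1 ≡ 146;  146^2 ≡ 131;  146^3 ≡ 171;  146^6 ≡ 28;  146^37 ≡ 183;  146^74 ≡ 39;  146^111 ≡ 1.
Smallest exponent giving 1 is 111.

111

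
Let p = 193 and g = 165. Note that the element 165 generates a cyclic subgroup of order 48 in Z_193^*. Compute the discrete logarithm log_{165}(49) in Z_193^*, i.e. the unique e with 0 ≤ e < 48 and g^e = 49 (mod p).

28

Successive powers of 165 modulo 193:
  165^0=1  165^1=165  165^2=12  165^3=50  165^4=144  165^5=21
  165^6=184  165^7=59  165^8=85  165^9=129  165^10=55  165^11=4
  165^12=81  165^13=48  165^14=7  165^15=190  165^16=84  165^17=157
  165^18=43  165^19=147  165^20=130  165^21=27  165^22=16  165^23=131
  165^24=192  165^25=28  165^26=181  165^27=143  165^28=49
So 165^28 ≡ 49 (mod 193), giving e = 28.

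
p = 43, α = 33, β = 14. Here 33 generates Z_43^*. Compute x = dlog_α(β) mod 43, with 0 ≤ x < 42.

Baby-step giant-step with m = ceil(sqrt(42)) = 7.
Baby table (33^j mod 43 for j=0..6):
  0:1  1:33  2:14  3:32  4:24  5:18  6:35
Giant step factor: 33^(-7) ≡ 7 (mod 43).
Scan 14·7^i mod 43 for i = 0, 1, …:
  i=0: 14
Match at i=0, j=2: x = 0·7 + 2 = 2.

2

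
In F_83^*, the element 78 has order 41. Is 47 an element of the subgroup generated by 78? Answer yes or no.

47 ∈ ⟨78⟩ iff 47^41 ≡ 1 (mod 83), since |⟨78⟩| = 41.
47^41 mod 83 = 82.
Since 82 ≠ 1, 47 does not lie in the subgroup.

no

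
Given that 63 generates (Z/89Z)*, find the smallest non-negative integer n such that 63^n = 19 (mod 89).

81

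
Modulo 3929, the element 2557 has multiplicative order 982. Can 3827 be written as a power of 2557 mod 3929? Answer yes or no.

no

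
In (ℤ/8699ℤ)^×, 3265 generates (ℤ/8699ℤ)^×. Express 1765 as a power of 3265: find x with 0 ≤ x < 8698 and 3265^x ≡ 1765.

2437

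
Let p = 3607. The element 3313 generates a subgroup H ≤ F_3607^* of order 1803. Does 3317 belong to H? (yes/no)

3317 ∈ ⟨3313⟩ iff 3317^1803 ≡ 1 (mod 3607), since |⟨3313⟩| = 1803.
3317^1803 mod 3607 = 3606.
Since 3606 ≠ 1, 3317 does not lie in the subgroup.

no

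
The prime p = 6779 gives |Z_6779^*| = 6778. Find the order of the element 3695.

3389

The order of 3695 must divide p − 1 = 6778 = 2 · 3389.
Divisors: 1, 2, 3389, 6778.
Check each in increasing order: 3695^1 ≡ 3695;  3695^2 ≡ 119;  3695^3389 ≡ 1.
Smallest exponent giving 1 is 3389.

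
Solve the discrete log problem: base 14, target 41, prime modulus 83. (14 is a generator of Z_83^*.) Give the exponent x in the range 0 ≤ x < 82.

50

Baby-step giant-step with m = ceil(sqrt(82)) = 10.
Baby table (14^j mod 83 for j=0..9):
  0:1  1:14  2:30  3:5  4:70  5:67  6:25  7:18
  8:3  9:42
Giant step factor: 14^(-10) ≡ 12 (mod 83).
Scan 41·12^i mod 83 for i = 0, 1, …:
  i=0: 41   i=1: 77   i=2: 11   i=3: 49
  i=4: 7   i=5: 1
Match at i=5, j=0: x = 5·10 + 0 = 50.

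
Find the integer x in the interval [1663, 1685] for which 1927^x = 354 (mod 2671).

1664

Compute 1927^1663 mod 2671 = 1055, then multiply by 1927 repeatedly:
  1927^1663=1055  1927^1664=354
Found 354 at exponent 1664.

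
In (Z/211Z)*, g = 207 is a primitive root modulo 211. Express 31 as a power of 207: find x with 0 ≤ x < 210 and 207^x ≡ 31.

5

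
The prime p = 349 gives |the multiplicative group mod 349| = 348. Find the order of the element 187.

The order of 187 must divide p − 1 = 348 = 2^2 · 3 · 29.
Divisors: 1, 2, 3, 4, 6, 12, 29, 58, 87, 116, 174, 348.
Check each in increasing order: 187^1 ≡ 187;  187^2 ≡ 69;  187^3 ≡ 339;  187^4 ≡ 224;  187^6 ≡ 100;  187^12 ≡ 228;  187^29 ≡ 213;  187^58 ≡ 348;  187^87 ≡ 136;  187^116 ≡ 1.
Smallest exponent giving 1 is 116.

116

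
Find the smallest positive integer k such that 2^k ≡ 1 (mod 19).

18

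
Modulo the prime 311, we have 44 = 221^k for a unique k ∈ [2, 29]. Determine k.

Compute 221^2 mod 311 = 14, then multiply by 221 repeatedly:
  221^2=14  221^3=295  221^4=196  221^5=87  221^6=256
  221^7=285  221^8=163  221^9=258  221^10=105  221^11=191
  221^12=226  221^13=186  221^14=54  221^15=116  221^16=134
  221^17=69  221^18=10  221^19=33  221^20=140  221^21=151
  221^22=94  221^23=248  221^24=72  221^25=51  221^26=75
  221^27=92  221^28=117  221^29=44
Found 44 at exponent 29.

29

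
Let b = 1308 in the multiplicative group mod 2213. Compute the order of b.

553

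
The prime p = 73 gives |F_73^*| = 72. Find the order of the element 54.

36

The order of 54 must divide p − 1 = 72 = 2^3 · 3^2.
Divisors: 1, 2, 3, 4, 6, 8, 9, 12, 18, 24, 36, 72.
Check each in increasing order: 54^1 ≡ 54;  54^2 ≡ 69;  54^3 ≡ 3;  54^4 ≡ 16;  54^6 ≡ 9;  54^8 ≡ 37;  54^9 ≡ 27;  54^12 ≡ 8;  54^18 ≡ 72;  54^24 ≡ 64;  54^36 ≡ 1.
Smallest exponent giving 1 is 36.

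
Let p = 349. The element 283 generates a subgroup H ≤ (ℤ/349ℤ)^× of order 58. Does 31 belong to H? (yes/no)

yes

31 ∈ ⟨283⟩ iff 31^58 ≡ 1 (mod 349), since |⟨283⟩| = 58.
31^58 mod 349 = 1.
Since 1 = 1, 31 lies in the subgroup.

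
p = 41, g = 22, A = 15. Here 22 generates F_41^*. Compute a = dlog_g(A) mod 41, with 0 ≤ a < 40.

33

Successive powers of 22 modulo 41:
  22^0=1  22^1=22  22^2=33  22^3=29  22^4=23  22^5=14
  22^6=21  22^7=11  22^8=37  22^9=35  22^10=32  22^11=7
  22^12=31  22^13=26  22^14=39  22^15=38  22^16=16  22^17=24
  22^18=36  22^19=13  22^20=40  22^21=19  22^22=8  22^23=12
  22^24=18  22^25=27  22^26=20  22^27=30  22^28=4  22^29=6
  22^30=9  22^31=34  22^32=10  22^33=15
So 22^33 ≡ 15 (mod 41), giving a = 33.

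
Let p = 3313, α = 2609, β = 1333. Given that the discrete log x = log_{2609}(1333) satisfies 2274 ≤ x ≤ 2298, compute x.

2292

Compute 2609^2274 mod 3313 = 2958, then multiply by 2609 repeatedly:
  2609^2274=2958  2609^2275=1445  2609^2276=3124  2609^2277=536  2609^2278=338
  2609^2279=584  2609^2280=2989  2609^2281=2812  2609^2282=1526  2609^2283=2421
  2609^2284=1811  2609^2285=561  2609^2286=2616  2609^2287=364  2609^2288=2158
  2609^2289=1435  2609^2290=225  2609^2291=624  2609^2292=1333
Found 1333 at exponent 2292.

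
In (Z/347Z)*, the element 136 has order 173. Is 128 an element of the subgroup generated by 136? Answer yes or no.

no

128 ∈ ⟨136⟩ iff 128^173 ≡ 1 (mod 347), since |⟨136⟩| = 173.
128^173 mod 347 = 346.
Since 346 ≠ 1, 128 does not lie in the subgroup.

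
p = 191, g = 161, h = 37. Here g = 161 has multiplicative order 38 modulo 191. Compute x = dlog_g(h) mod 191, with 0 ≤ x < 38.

Successive powers of 161 modulo 191:
  161^0=1  161^1=161  161^2=136  161^3=122  161^4=160  161^5=166
  161^6=177  161^7=38  161^8=6  161^9=11  161^10=52  161^11=159
  161^12=5  161^13=41  161^14=107  161^15=37
So 161^15 ≡ 37 (mod 191), giving x = 15.

15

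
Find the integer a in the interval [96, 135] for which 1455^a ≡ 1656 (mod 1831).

Compute 1455^96 mod 1831 = 169, then multiply by 1455 repeatedly:
  1455^96=169  1455^97=541  1455^98=1656
Found 1656 at exponent 98.

98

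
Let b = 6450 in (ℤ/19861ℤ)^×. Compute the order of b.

6620

The order of 6450 must divide p − 1 = 19860 = 2^2 · 3 · 5 · 331.
Divisors: 1, 2, 3, 4, 5, 6, 10, 12, 15, 20, 30, 60, 331, 662, 993, 1324, 1655, 1986, 3310, 3972, 4965, 6620, 9930, 19860.
Check each in increasing order: 6450^1 ≡ 6450;  6450^2 ≡ 13566;  6450^3 ≡ 12995;  6450^4 ≡ 4330;  6450^5 ≡ 3934;  6450^6 ≡ 11803;  6450^10 ≡ 4637;  6450^12 ≡ 5755;  6450^15 ≡ 9560;  6450^20 ≡ 12167;  6450^30 ≡ 13139;  6450^60 ≡ 1509;  6450^331 ≡ 7571;  6450^662 ≡ 1195;  6450^993 ≡ 10590;  6450^1324 ≡ 17894;  6450^1655 ≡ 3593;  6450^1986 ≡ 12894;  6450^3310 ≡ 19860;  6450^3972 ≡ 18666;  6450^4965 ≡ 16268;  6450^6620 ≡ 1.
Smallest exponent giving 1 is 6620.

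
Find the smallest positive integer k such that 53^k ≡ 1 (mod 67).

The order of 53 must divide p − 1 = 66 = 2 · 3 · 11.
Divisors: 1, 2, 3, 6, 11, 22, 33, 66.
Check each in increasing order: 53^1 ≡ 53;  53^2 ≡ 62;  53^3 ≡ 3;  53^6 ≡ 9;  53^11 ≡ 66;  53^22 ≡ 1.
Smallest exponent giving 1 is 22.

22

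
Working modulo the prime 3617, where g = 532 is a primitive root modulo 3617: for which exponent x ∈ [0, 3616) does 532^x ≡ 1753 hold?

1251

Baby-step giant-step with m = ceil(sqrt(3616)) = 61.
Baby table (532^j mod 3617 for j=0..60):
  0:1  1:532  2:898  3:292  4:3430  5:1792  6:2073  7:3268
  8:2416  9:1277  10:2985  11:157  12:333  13:3540  14:2440  15:3194
  16:2835  17:3548  18:3079  19:3144  20:1554  21:2052  22:2947  23:1643
  24:2379  25:3295  26:2312  27:204  28:18  29:2342  30:1696  31:1639
  32:251  33:3320  34:1144  35:952  36:84  37:1284  38:3092  39:2826
  40:2377  41:2231  42:516  43:3237  44:392  45:2375  46:1167  47:2337
  48:2653  49:766  50:2408  51:638  52:3035  53:1438  54:1829  55:55
  56:324  57:2369  58:1592  59:566  60:901
Giant step factor: 532^(-61) ≡ 182 (mod 3617).
Scan 1753·182^i mod 3617 for i = 0, 1, …:
  i=0: 1753   i=1: 750   i=2: 2671   i=3: 1444
  i=4: 2384   i=5: 3465   i=6: 1272   i=7: 16
  i=8: 2912   i=9: 1902     …   i=19: 1897
  i=20: 1639
Match at i=20, j=31: x = 20·61 + 31 = 1251.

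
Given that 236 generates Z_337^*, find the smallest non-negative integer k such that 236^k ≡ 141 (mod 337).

268

Baby-step giant-step with m = ceil(sqrt(336)) = 19.
Baby table (236^j mod 337 for j=0..18):
  0:1  1:236  2:91  3:245  4:193  5:53  6:39  7:105
  8:179  9:119  10:113  11:45  12:173  13:51  14:241  15:260
  16:26  17:70  18:7
Giant step factor: 236^(-19) ≡ 194 (mod 337).
Scan 141·194^i mod 337 for i = 0, 1, …:
  i=0: 141   i=1: 57   i=2: 274   i=3: 247
  i=4: 64   i=5: 284   i=6: 165   i=7: 332
  i=8: 41   i=9: 203     …   i=13: 30
  i=14: 91
Match at i=14, j=2: k = 14·19 + 2 = 268.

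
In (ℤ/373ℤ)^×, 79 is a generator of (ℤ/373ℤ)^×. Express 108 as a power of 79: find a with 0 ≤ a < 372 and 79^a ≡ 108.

304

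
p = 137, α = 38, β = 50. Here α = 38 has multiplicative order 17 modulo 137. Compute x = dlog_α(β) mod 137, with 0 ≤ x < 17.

15

Successive powers of 38 modulo 137:
  38^0=1  38^1=38  38^2=74  38^3=72  38^4=133  38^5=122
  38^6=115  38^7=123  38^8=16  38^9=60  38^10=88  38^11=56
  38^12=73  38^13=34  38^14=59  38^15=50
So 38^15 ≡ 50 (mod 137), giving x = 15.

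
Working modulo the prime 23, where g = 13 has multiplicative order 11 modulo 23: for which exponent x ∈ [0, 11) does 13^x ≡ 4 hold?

5

Successive powers of 13 modulo 23:
  13^0=1  13^1=13  13^2=8  13^3=12  13^4=18  13^5=4
So 13^5 ≡ 4 (mod 23), giving x = 5.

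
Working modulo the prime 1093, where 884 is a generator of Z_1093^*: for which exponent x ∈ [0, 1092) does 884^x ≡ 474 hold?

484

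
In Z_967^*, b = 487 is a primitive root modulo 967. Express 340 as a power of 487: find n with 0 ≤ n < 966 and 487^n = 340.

Baby-step giant-step with m = ceil(sqrt(966)) = 32.
Baby table (487^j mod 967 for j=0..31):
  0:1  1:487  2:254  3:889  4:694  5:495  6:282  7:20
  8:70  9:245  10:374  11:342  12:230  13:805  14:400  15:433
  16:65  17:711  18:71  19:732  20:628  21:264  22:924  23:333
  24:682  25:453  26:135  27:956  28:445  29:107  30:858  31:102
Giant step factor: 487^(-32) ≡ 623 (mod 967).
Scan 340·623^i mod 967 for i = 0, 1, …:
  i=0: 340   i=1: 47   i=2: 271   i=3: 575
  i=4: 435   i=5: 245
Match at i=5, j=9: n = 5·32 + 9 = 169.

169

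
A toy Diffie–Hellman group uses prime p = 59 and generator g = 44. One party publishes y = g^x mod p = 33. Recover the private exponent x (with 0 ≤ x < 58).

35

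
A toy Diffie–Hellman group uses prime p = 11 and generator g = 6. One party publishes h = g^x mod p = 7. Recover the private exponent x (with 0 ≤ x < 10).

3

Successive powers of 6 modulo 11:
  6^0=1  6^1=6  6^2=3  6^3=7
So 6^3 ≡ 7 (mod 11), giving x = 3.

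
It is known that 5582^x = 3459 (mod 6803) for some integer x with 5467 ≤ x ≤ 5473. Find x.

Compute 5582^5467 mod 6803 = 450, then multiply by 5582 repeatedly:
  5582^5467=450  5582^5468=1593  5582^5469=605  5582^5470=2822  5582^5471=3459
Found 3459 at exponent 5471.

5471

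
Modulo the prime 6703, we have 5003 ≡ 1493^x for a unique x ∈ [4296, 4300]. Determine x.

4298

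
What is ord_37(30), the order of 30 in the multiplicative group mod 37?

18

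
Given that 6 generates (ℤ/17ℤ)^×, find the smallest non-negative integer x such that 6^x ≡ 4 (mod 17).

4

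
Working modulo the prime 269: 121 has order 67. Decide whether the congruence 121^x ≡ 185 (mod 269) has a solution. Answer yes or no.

yes

185 ∈ ⟨121⟩ iff 185^67 ≡ 1 (mod 269), since |⟨121⟩| = 67.
185^67 mod 269 = 1.
Since 1 = 1, 185 lies in the subgroup.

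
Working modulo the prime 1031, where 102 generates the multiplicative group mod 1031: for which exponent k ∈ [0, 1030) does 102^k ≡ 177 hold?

Baby-step giant-step with m = ceil(sqrt(1030)) = 33.
Baby table (102^j mod 1031 for j=0..32):
  0:1  1:102  2:94  3:309  4:588  5:178  6:629  7:236
  8:359  9:533  10:754  11:614  12:768  13:1011  14:22  15:182
  16:6  17:612  18:564  19:823  20:435  21:37  22:681  23:385
  24:92  25:105  26:400  27:591  28:484  29:911  30:132  31:61
  32:36
Giant step factor: 102^(-33) ≡ 755 (mod 1031).
Scan 177·755^i mod 1031 for i = 0, 1, …:
  i=0: 177   i=1: 636   i=2: 765   i=3: 215
  i=4: 458   i=5: 405   i=6: 599   i=7: 667
  i=8: 457   i=9: 681
Match at i=9, j=22: k = 9·33 + 22 = 319.

319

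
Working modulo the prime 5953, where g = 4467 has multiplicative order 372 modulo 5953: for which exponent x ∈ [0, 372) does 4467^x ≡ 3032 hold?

Baby-step giant-step with m = ceil(sqrt(372)) = 20.
Baby table (4467^j mod 5953 for j=0..19):
  0:1  1:4467  2:5586  3:3639  4:3723  5:3912  6:2849  7:4922
  8:2145  9:3338  10:4534  11:1272  12:2862  13:3463  14:3327  15:3021
  16:5309  17:4504  18:4181  19:1966
Giant step factor: 4467^(-20) ≡ 469 (mod 5953).
Scan 3032·469^i mod 5953 for i = 0, 1, …:
  i=0: 3032   i=1: 5194   i=2: 1209   i=3: 1486
  i=4: 433   i=5: 675   i=6: 1066   i=7: 5855
  i=8: 1662   i=9: 5588   i=10: 1452   i=11: 2346
  i=12: 4922
Match at i=12, j=7: x = 12·20 + 7 = 247.

247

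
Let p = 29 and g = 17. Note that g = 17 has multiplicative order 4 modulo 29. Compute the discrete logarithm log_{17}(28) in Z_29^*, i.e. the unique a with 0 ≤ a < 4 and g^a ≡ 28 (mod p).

2

Successive powers of 17 modulo 29:
  17^0=1  17^1=17  17^2=28
So 17^2 ≡ 28 (mod 29), giving a = 2.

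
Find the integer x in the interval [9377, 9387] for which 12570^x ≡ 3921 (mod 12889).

9378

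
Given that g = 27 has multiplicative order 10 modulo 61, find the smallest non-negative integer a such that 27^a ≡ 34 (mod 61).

6

Successive powers of 27 modulo 61:
  27^0=1  27^1=27  27^2=58  27^3=41  27^4=9  27^5=60
  27^6=34
So 27^6 ≡ 34 (mod 61), giving a = 6.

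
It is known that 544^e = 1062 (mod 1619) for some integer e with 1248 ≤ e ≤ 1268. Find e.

1256

Compute 544^1248 mod 1619 = 788, then multiply by 544 repeatedly:
  544^1248=788  544^1249=1256  544^1250=46  544^1251=739  544^1252=504
  544^1253=565  544^1254=1369  544^1255=1615  544^1256=1062
Found 1062 at exponent 1256.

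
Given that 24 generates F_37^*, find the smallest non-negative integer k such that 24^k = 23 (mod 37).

3

Successive powers of 24 modulo 37:
  24^0=1  24^1=24  24^2=21  24^3=23
So 24^3 ≡ 23 (mod 37), giving k = 3.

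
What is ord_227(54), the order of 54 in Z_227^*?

The order of 54 must divide p − 1 = 226 = 2 · 113.
Divisors: 1, 2, 113, 226.
Check each in increasing order: 54^1 ≡ 54;  54^2 ≡ 192;  54^113 ≡ 226;  54^226 ≡ 1.
Smallest exponent giving 1 is 226.

226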